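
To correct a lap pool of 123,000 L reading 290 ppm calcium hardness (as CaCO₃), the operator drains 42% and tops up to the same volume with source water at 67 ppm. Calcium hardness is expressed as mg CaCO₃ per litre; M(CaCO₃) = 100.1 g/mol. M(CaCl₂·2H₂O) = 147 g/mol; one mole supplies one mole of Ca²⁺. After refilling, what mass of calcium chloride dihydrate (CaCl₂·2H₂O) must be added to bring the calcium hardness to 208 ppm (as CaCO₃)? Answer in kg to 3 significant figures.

After draining 42% and refilling: 290 × 0.58 + 67 × 0.42 = 196.34 ppm.
Deficit to target: 208 − 196.34 = 11.66 mg/L.
As CaCO₃: 11.66 mg/L × 123,000 L = 1434 g; ÷ 100.1 = 14.33 mol Ca²⁺.
Mass: 14.33 × 147 = 2106 g.

2.11 kg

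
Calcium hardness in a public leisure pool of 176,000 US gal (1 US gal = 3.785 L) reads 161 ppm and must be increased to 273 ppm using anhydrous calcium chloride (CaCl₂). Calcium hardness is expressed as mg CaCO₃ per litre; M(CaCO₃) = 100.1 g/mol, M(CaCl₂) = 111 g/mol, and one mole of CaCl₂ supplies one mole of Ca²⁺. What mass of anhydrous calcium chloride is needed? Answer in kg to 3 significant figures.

82.7 kg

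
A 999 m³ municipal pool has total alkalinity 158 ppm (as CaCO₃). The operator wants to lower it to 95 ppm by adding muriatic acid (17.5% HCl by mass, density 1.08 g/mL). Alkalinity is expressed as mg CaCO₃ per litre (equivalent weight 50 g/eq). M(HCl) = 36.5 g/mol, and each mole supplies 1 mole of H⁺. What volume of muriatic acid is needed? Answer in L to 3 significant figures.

243 L

Volume: 999 m³ = 999,000 L.
Alkalinity to neutralize: (158 − 95) = 63 mg/L as CaCO₃ × 999,000 L = 62,940 g as CaCO₃.
Equivalents of H⁺ required: 62,940 ÷ 50 g/eq = 1259 eq = 1259 mol HCl.
Mass of HCl: 1259 × 36.5 = 45,940 g.
Mass of 17.5% solution: 45,940 / 0.175 = 262,500 g.
Volume: 262,500 g ÷ 1.08 g/mL = 243,100 mL.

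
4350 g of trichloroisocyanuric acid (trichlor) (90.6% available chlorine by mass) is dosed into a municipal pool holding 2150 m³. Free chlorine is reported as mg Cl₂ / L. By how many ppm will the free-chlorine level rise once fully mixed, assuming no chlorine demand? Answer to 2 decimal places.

Volume: 2150 m³ = 2,150,000 L.
Available chlorine delivered: 4350 g × 0.906 = 3941 g as Cl₂.
Concentration rise: 3941 g / 2,150,000 L = 1.833 mg/L = 1.83 ppm.

1.83 ppm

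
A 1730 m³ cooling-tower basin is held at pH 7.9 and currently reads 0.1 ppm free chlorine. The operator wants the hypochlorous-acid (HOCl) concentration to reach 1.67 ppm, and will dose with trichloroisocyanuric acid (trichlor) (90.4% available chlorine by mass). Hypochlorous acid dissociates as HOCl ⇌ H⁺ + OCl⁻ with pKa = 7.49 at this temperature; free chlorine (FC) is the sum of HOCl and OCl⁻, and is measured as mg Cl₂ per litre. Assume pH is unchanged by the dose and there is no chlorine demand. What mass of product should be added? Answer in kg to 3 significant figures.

Volume: 1730 m³ = 1,730,000 L.
[OCl⁻]/[HOCl] = 10^(pH − pKa) = 10^(7.9 − 7.49) = 2.57; fraction as HOCl = 1/(1 + 2.57) = 0.2801.
Free chlorine required for 1.67 ppm HOCl: 1.67 / 0.2801 = 5.963 ppm.
FC to add: 5.963 − 0.1 = 5.863 mg/L as Cl₂.
Cl₂ equivalent: 5.863 mg/L × 1,730,000 L = 10,140 g.
Product at 90.4% available Cl: 10,140 / 0.904 = 11,220 g.

11.2 kg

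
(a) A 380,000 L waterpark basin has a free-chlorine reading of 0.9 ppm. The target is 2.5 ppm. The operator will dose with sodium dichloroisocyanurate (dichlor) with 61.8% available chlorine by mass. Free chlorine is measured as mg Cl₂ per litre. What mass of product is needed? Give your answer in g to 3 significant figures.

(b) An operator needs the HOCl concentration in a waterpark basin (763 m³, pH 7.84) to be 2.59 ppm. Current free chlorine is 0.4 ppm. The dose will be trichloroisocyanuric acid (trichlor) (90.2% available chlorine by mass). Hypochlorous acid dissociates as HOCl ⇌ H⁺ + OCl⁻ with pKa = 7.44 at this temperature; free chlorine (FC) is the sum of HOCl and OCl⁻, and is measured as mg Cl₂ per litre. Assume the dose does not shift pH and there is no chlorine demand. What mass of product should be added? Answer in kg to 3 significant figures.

(a) Chlorine deficit: 2.5 − 0.9 = 1.6 ppm = 1.6 mg/L as Cl₂.
(a) Cl₂ equivalent needed: 1.6 mg/L × 380,000 L = 608,000 mg = 608 g.
(a) Product at 61.8% available chlorine: 608 / 0.618 = 983.8 g.

(b) Volume: 763 m³ = 763,000 L.
(b) [OCl⁻]/[HOCl] = 10^(pH − pKa) = 10^(7.84 − 7.44) = 2.512; fraction as HOCl = 1/(1 + 2.512) = 0.2847.
(b) Free chlorine required for 2.59 ppm HOCl: 2.59 / 0.2847 = 9.096 ppm.
(b) FC to add: 9.096 − 0.4 = 8.696 mg/L as Cl₂.
(b) Cl₂ equivalent: 8.696 mg/L × 763,000 L = 6635 g.
(b) Product at 90.2% available Cl: 6635 / 0.902 = 7356 g.

(a) 984 g; (b) 7.36 kg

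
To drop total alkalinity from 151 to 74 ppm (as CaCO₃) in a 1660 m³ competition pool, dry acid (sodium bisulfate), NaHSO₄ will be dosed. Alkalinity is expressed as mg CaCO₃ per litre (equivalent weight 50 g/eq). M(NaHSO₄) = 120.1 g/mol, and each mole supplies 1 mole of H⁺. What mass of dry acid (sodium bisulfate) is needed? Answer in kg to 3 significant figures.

307 kg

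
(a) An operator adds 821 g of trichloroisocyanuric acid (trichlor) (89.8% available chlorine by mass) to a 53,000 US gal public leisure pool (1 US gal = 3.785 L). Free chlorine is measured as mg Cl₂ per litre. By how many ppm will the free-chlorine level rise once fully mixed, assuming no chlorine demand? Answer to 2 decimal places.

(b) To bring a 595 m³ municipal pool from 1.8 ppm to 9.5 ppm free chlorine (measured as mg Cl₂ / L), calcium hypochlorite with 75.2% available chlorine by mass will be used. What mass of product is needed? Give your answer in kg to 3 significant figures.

(a) 3.68 ppm; (b) 6.09 kg

(a) Volume: 53,000 US gal × 3.785 L/gal = 200,605 L.
(a) Available chlorine delivered: 821 g × 0.898 = 737.3 g as Cl₂.
(a) Concentration rise: 737.3 g / 200,605 L = 3.675 mg/L = 3.68 ppm.

(b) Volume: 595 m³ = 595,000 L.
(b) Chlorine deficit: 9.5 − 1.8 = 7.7 ppm = 7.7 mg/L as Cl₂.
(b) Cl₂ equivalent needed: 7.7 mg/L × 595,000 L = 4,582,000 mg = 4582 g.
(b) Product at 75.2% available chlorine: 4582 / 0.752 = 6092 g.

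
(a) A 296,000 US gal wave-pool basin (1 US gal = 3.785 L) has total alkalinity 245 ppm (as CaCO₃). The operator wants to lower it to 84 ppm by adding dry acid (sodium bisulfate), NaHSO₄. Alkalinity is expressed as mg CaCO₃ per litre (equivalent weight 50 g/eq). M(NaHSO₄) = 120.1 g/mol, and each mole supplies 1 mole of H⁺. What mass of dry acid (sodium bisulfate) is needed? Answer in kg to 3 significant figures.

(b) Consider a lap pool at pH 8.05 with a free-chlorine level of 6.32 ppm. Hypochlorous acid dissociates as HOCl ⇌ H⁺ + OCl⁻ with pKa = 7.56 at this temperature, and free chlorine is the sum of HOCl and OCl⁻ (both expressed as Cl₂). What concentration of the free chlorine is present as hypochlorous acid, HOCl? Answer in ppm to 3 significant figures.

(a) Volume: 296,000 US gal × 3.785 L/gal = 1,120,360 L.
(a) Alkalinity to neutralize: (245 − 84) = 161 mg/L as CaCO₃ × 1,120,360 L = 180,400 g as CaCO₃.
(a) Equivalents of H⁺ required: 180,400 ÷ 50 g/eq = 3608 eq = 3608 mol NaHSO₄.
(a) Mass of NaHSO₄: 3608 × 120.1 = 433,300 g.

(b) [OCl⁻]/[HOCl] = 10^(pH − pKa) = 10^(8.05 − 7.56) = 10^0.49 = 3.09.
(b) Fraction as HOCl = 1 / (1 + 3.09) = 0.2445.
(b) HOCl = 0.2445 × 6.32 ppm = 1.545 ppm.

(a) 433 kg; (b) 1.55 ppm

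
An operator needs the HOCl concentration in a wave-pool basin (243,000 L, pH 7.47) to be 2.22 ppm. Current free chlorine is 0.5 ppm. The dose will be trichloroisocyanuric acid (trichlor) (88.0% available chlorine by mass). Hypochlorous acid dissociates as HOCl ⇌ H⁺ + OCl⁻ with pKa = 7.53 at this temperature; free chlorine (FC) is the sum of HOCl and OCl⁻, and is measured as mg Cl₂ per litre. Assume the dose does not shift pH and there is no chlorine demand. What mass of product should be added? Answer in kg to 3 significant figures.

1.01 kg

[OCl⁻]/[HOCl] = 10^(pH − pKa) = 10^(7.47 − 7.53) = 0.871; fraction as HOCl = 1/(1 + 0.871) = 0.5345.
Free chlorine required for 2.22 ppm HOCl: 2.22 / 0.5345 = 4.154 ppm.
FC to add: 4.154 − 0.5 = 3.654 mg/L as Cl₂.
Cl₂ equivalent: 3.654 mg/L × 243,000 L = 887.8 g.
Product at 88.0% available Cl: 887.8 / 0.88 = 1009 g.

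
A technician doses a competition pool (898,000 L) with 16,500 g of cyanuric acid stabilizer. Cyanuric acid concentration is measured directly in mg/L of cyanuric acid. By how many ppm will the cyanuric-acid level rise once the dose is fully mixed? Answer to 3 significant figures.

Rise: 16,500 g / 898,000 L × 1000 = 18.37 mg/L.

18.4 ppm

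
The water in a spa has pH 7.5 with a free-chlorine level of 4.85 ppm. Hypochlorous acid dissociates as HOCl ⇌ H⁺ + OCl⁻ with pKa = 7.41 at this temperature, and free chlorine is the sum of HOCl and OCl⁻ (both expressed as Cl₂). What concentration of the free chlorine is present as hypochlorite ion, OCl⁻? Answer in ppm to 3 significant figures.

2.68 ppm

[OCl⁻]/[HOCl] = 10^(pH − pKa) = 10^(7.5 − 7.41) = 10^0.09 = 1.23.
Fraction as HOCl = 1 / (1 + 1.23) = 0.4484.
OCl⁻ = (1 − 0.4484) × 4.85 ppm = 2.675 ppm.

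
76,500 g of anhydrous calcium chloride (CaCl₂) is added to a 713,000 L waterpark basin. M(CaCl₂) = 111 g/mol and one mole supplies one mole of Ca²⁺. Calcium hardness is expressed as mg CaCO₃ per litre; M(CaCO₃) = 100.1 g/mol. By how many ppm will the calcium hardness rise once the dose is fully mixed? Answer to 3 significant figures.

96.8 ppm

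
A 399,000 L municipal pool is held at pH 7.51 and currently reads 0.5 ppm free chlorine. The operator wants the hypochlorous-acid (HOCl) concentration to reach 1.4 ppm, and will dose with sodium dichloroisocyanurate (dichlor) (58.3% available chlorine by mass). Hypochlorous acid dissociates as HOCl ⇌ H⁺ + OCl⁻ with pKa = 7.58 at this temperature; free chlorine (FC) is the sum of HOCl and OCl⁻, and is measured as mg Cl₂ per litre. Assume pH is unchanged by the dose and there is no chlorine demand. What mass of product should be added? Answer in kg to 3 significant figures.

1.43 kg

[OCl⁻]/[HOCl] = 10^(pH − pKa) = 10^(7.51 − 7.58) = 0.8511; fraction as HOCl = 1/(1 + 0.8511) = 0.5402.
Free chlorine required for 1.4 ppm HOCl: 1.4 / 0.5402 = 2.592 ppm.
FC to add: 2.592 − 0.5 = 2.092 mg/L as Cl₂.
Cl₂ equivalent: 2.092 mg/L × 399,000 L = 834.5 g.
Product at 58.3% available Cl: 834.5 / 0.583 = 1431 g.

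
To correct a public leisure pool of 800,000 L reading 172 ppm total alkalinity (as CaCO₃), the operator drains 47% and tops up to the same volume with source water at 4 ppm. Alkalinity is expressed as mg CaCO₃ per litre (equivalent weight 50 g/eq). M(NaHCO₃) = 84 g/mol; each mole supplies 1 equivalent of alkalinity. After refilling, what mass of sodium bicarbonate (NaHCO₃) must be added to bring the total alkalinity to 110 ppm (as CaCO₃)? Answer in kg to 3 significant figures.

After draining 47% and refilling: 172 × 0.53 + 4 × 0.47 = 93.04 ppm.
Deficit to target: 110 − 93.04 = 16.96 mg/L.
As CaCO₃: 16.96 mg/L × 800,000 L = 13,570 g; ÷ 50 g/eq ÷ 1 = 271.4 mol NaHCO₃.
Mass: 271.4 × 84 = 22,790 g.

22.8 kg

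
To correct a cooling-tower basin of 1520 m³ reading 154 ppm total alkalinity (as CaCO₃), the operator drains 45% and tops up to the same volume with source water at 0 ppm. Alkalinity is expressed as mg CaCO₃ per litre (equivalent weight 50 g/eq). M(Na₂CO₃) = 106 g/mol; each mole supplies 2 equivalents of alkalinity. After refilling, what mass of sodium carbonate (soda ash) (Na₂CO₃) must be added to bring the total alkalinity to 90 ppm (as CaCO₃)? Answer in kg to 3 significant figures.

Volume: 1520 m³ = 1,520,000 L.
After draining 45% and refilling: 154 × 0.55 + 0 × 0.45 = 84.7 ppm.
Deficit to target: 90 − 84.7 = 5.3 mg/L.
As CaCO₃: 5.3 mg/L × 1,520,000 L = 8056 g; ÷ 50 g/eq ÷ 2 = 80.56 mol Na₂CO₃.
Mass: 80.56 × 106 = 8539 g.

8.54 kg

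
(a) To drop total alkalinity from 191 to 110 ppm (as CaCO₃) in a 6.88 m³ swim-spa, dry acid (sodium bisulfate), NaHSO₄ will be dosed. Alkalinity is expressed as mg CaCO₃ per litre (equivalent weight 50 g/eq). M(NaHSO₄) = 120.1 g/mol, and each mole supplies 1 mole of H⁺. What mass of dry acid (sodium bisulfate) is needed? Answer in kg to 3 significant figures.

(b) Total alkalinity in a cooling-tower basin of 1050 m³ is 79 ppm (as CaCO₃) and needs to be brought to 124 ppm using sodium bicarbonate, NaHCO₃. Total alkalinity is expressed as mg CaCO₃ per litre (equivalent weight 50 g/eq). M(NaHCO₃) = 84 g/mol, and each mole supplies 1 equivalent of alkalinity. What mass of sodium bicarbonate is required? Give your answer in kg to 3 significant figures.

(a) Volume: 6.88 m³ = 6,880 L.
(a) Alkalinity to neutralize: (191 − 110) = 81 mg/L as CaCO₃ × 6,880 L = 557.3 g as CaCO₃.
(a) Equivalents of H⁺ required: 557.3 ÷ 50 g/eq = 11.15 eq = 11.15 mol NaHSO₄.
(a) Mass of NaHSO₄: 11.15 × 120.1 = 1339 g.

(b) Volume: 1050 m³ = 1,050,000 L.
(b) Alkalinity to add: (124 − 79) = 45 mg/L as CaCO₃ × 1,050,000 L = 47,250 g as CaCO₃.
(b) Equivalents: 47,250 g ÷ 50 g/eq = 945 eq.
(b) NaHCO₃ supplies 1 eq per mole → 945 mol.
(b) Mass: 945 mol × 84 g/mol = 79,380 g.

(a) 1.34 kg; (b) 79.4 kg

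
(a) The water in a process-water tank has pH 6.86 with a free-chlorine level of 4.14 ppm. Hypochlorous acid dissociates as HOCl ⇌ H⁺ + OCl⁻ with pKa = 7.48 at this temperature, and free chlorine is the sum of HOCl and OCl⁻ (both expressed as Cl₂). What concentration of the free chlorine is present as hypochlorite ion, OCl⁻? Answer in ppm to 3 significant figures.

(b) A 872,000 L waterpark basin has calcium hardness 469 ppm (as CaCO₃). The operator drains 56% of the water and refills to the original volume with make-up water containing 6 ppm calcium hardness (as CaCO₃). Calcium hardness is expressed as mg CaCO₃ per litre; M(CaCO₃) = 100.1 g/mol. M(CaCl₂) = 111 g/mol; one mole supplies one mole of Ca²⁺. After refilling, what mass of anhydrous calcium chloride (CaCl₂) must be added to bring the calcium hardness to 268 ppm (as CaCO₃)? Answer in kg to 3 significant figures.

(a) [OCl⁻]/[HOCl] = 10^(pH − pKa) = 10^(6.86 − 7.48) = 10^-0.62 = 0.2399.
(a) Fraction as HOCl = 1 / (1 + 0.2399) = 0.8065.
(a) OCl⁻ = (1 − 0.8065) × 4.14 ppm = 0.801 ppm.

(b) After draining 56% and refilling: 469 × 0.44 + 6 × 0.56 = 209.72 ppm.
(b) Deficit to target: 268 − 209.72 = 58.28 mg/L.
(b) As CaCO₃: 58.28 mg/L × 872,000 L = 50,820 g; ÷ 100.1 = 507.7 mol Ca²⁺.
(b) Mass: 507.7 × 111 = 56,350 g.

(a) 0.801 ppm; (b) 56.4 kg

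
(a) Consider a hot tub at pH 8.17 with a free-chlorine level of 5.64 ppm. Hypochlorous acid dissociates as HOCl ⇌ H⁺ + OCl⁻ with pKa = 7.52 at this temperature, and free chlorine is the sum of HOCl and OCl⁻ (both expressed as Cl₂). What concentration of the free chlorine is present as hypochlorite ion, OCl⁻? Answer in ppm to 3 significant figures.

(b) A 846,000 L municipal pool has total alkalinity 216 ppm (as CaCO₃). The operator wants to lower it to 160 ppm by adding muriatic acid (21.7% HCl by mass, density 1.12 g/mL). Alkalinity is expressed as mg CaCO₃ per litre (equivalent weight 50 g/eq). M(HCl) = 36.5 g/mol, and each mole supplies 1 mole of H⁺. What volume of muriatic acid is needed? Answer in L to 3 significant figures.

(a) 4.61 ppm; (b) 142 L

(a) [OCl⁻]/[HOCl] = 10^(pH − pKa) = 10^(8.17 − 7.52) = 10^0.65 = 4.467.
(a) Fraction as HOCl = 1 / (1 + 4.467) = 0.1829.
(a) OCl⁻ = (1 − 0.1829) × 5.64 ppm = 4.608 ppm.

(b) Alkalinity to neutralize: (216 − 160) = 56 mg/L as CaCO₃ × 846,000 L = 47,380 g as CaCO₃.
(b) Equivalents of H⁺ required: 47,380 ÷ 50 g/eq = 947.5 eq = 947.5 mol HCl.
(b) Mass of HCl: 947.5 × 36.5 = 34,580 g.
(b) Mass of 21.7% solution: 34,580 / 0.217 = 159,400 g.
(b) Volume: 159,400 g ÷ 1.12 g/mL = 142,300 mL.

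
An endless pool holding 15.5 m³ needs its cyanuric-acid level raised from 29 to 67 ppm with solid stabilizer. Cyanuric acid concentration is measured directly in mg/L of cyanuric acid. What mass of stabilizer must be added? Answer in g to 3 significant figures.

589 g

Volume: 15.5 m³ = 15,500 L.
CYA to add: (67 − 29) = 38 mg/L × 15,500 L = 589 g cyanuric acid.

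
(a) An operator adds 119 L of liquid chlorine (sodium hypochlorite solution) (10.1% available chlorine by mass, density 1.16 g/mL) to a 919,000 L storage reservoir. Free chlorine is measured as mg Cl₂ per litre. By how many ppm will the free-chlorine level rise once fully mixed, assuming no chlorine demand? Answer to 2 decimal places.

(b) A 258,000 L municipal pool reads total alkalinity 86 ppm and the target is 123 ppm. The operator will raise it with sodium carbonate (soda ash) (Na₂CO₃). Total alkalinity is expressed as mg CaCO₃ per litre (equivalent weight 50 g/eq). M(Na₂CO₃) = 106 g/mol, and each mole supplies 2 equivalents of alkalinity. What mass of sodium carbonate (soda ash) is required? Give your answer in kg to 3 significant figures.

(a) Mass of solution: 119 L × 1000 mL/L × 1.16 g/mL = 138,000 g.
(a) Available chlorine delivered: 138,000 g × 0.101 = 13,940 g as Cl₂.
(a) Concentration rise: 13,940 g / 919,000 L = 15.17 mg/L = 15.17 ppm.

(b) Alkalinity to add: (123 − 86) = 37 mg/L as CaCO₃ × 258,000 L = 9546 g as CaCO₃.
(b) Equivalents: 9546 g ÷ 50 g/eq = 190.9 eq.
(b) Each mole of Na₂CO₃ supplies 2 eq, so 190.9 / 2 = 95.46 mol.
(b) Mass: 95.46 mol × 106 g/mol = 10,120 g.

(a) 15.17 ppm; (b) 10.1 kg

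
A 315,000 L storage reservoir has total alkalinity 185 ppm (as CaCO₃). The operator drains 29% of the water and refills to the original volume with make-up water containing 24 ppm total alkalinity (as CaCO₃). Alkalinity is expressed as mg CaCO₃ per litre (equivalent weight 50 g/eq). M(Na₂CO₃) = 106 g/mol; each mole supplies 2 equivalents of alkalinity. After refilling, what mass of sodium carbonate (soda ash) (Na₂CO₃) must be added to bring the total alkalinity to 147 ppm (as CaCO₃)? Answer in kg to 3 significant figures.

2.90 kg

After draining 29% and refilling: 185 × 0.71 + 24 × 0.29 = 138.31 ppm.
Deficit to target: 147 − 138.31 = 8.69 mg/L.
As CaCO₃: 8.69 mg/L × 315,000 L = 2737 g; ÷ 50 g/eq ÷ 2 = 27.37 mol Na₂CO₃.
Mass: 27.37 × 106 = 2902 g.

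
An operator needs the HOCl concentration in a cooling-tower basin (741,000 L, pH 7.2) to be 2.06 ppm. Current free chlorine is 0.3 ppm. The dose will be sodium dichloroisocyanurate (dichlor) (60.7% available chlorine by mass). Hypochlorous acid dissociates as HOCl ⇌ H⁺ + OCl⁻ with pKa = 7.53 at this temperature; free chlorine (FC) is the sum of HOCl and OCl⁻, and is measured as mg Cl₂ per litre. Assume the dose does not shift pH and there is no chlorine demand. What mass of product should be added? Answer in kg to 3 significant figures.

3.32 kg

[OCl⁻]/[HOCl] = 10^(pH − pKa) = 10^(7.2 − 7.53) = 0.4677; fraction as HOCl = 1/(1 + 0.4677) = 0.6813.
Free chlorine required for 2.06 ppm HOCl: 2.06 / 0.6813 = 3.024 ppm.
FC to add: 3.024 − 0.3 = 2.724 mg/L as Cl₂.
Cl₂ equivalent: 2.724 mg/L × 741,000 L = 2018 g.
Product at 60.7% available Cl: 2018 / 0.607 = 3325 g.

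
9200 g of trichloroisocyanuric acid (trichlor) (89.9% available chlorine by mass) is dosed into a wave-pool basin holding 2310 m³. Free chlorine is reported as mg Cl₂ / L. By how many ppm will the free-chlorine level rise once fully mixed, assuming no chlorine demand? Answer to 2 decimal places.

3.58 ppm

Volume: 2310 m³ = 2,310,000 L.
Available chlorine delivered: 9200 g × 0.899 = 8271 g as Cl₂.
Concentration rise: 8271 g / 2,310,000 L = 3.58 mg/L = 3.58 ppm.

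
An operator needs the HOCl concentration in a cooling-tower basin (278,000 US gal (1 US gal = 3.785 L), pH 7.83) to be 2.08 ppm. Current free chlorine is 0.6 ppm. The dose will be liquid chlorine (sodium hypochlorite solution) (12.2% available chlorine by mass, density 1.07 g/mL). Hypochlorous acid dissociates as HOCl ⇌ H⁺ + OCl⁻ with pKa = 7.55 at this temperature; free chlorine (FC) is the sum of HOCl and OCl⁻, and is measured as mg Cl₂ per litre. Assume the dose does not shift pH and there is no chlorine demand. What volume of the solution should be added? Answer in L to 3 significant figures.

43.9 L

Volume: 278,000 US gal × 3.785 L/gal = 1,052,230 L.
[OCl⁻]/[HOCl] = 10^(pH − pKa) = 10^(7.83 − 7.55) = 1.905; fraction as HOCl = 1/(1 + 1.905) = 0.3442.
Free chlorine required for 2.08 ppm HOCl: 2.08 / 0.3442 = 6.043 ppm.
FC to add: 6.043 − 0.6 = 5.443 mg/L as Cl₂.
Cl₂ equivalent: 5.443 mg/L × 1,052,230 L = 5728 g.
Product at 12.2% available Cl: 5728 / 0.122 = 46,950 g.
Volume: 46,950 g ÷ 1.07 g/mL = 43,880 mL.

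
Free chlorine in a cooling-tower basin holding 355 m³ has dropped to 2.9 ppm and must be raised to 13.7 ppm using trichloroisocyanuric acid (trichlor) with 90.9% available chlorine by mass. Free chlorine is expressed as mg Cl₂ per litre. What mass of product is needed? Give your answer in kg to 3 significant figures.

4.22 kg

Volume: 355 m³ = 355,000 L.
Chlorine deficit: 13.7 − 2.9 = 10.8 ppm = 10.8 mg/L as Cl₂.
Cl₂ equivalent needed: 10.8 mg/L × 355,000 L = 3,834,000 mg = 3834 g.
Product at 90.9% available chlorine: 3834 / 0.909 = 4218 g.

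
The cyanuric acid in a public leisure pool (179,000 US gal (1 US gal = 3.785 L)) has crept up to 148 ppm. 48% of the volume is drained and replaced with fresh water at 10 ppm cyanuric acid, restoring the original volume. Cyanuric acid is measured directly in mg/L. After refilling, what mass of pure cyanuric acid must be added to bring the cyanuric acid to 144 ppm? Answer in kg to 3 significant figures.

42.2 kg

Volume: 179,000 US gal × 3.785 L/gal = 677,515 L.
After draining 48% and refilling: 148 × 0.52 + 10 × 0.48 = 81.76 ppm.
Deficit to target: 144 − 81.76 = 62.24 mg/L.
Mass: 62.24 mg/L × 677,515 L = 42,170 g cyanuric acid.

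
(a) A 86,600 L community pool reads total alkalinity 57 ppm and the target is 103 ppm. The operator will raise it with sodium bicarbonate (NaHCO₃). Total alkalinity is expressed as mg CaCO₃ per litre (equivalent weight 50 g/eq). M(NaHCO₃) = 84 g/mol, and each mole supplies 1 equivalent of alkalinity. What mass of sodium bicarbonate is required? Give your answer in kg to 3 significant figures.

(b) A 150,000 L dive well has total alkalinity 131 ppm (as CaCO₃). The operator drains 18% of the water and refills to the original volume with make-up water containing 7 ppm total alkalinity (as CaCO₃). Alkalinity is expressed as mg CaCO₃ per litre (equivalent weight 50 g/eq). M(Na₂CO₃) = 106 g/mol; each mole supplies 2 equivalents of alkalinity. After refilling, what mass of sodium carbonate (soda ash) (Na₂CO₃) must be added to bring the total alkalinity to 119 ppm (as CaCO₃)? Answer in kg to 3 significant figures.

(a) Alkalinity to add: (103 − 57) = 46 mg/L as CaCO₃ × 86,600 L = 3984 g as CaCO₃.
(a) Equivalents: 3984 g ÷ 50 g/eq = 79.67 eq.
(a) NaHCO₃ supplies 1 eq per mole → 79.67 mol.
(a) Mass: 79.67 mol × 84 g/mol = 6692 g.

(b) After draining 18% and refilling: 131 × 0.82 + 7 × 0.18 = 108.68 ppm.
(b) Deficit to target: 119 − 108.68 = 10.32 mg/L.
(b) As CaCO₃: 10.32 mg/L × 150,000 L = 1548 g; ÷ 50 g/eq ÷ 2 = 15.48 mol Na₂CO₃.
(b) Mass: 15.48 × 106 = 1641 g.

(a) 6.69 kg; (b) 1.64 kg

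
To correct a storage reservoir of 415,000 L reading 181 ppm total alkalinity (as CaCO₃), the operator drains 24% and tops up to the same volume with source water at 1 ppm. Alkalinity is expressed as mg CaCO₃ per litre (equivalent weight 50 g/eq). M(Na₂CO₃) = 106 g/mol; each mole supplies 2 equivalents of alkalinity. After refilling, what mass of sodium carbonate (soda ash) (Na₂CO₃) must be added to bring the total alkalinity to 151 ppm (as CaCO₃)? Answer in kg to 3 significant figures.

5.81 kg

After draining 24% and refilling: 181 × 0.76 + 1 × 0.24 = 137.8 ppm.
Deficit to target: 151 − 137.8 = 13.2 mg/L.
As CaCO₃: 13.2 mg/L × 415,000 L = 5478 g; ÷ 50 g/eq ÷ 2 = 54.78 mol Na₂CO₃.
Mass: 54.78 × 106 = 5807 g.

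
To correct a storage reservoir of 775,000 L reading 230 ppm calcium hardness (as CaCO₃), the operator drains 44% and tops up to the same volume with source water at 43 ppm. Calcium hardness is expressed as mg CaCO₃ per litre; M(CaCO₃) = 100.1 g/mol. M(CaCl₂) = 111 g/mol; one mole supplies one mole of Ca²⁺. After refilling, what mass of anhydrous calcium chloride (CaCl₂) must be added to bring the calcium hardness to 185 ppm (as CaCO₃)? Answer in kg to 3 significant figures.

32.0 kg

After draining 44% and refilling: 230 × 0.56 + 43 × 0.44 = 147.72 ppm.
Deficit to target: 185 − 147.72 = 37.28 mg/L.
As CaCO₃: 37.28 mg/L × 775,000 L = 28,890 g; ÷ 100.1 = 288.6 mol Ca²⁺.
Mass: 288.6 × 111 = 32,040 g.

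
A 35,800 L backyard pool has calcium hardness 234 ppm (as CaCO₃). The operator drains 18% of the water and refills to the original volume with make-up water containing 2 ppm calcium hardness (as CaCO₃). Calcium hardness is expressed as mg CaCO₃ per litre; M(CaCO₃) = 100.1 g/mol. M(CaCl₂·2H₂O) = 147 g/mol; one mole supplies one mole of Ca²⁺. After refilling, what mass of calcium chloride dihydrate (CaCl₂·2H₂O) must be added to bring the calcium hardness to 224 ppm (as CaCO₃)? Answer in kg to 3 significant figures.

1.67 kg

After draining 18% and refilling: 234 × 0.82 + 2 × 0.18 = 192.24 ppm.
Deficit to target: 224 − 192.24 = 31.76 mg/L.
As CaCO₃: 31.76 mg/L × 35,800 L = 1137 g; ÷ 100.1 = 11.36 mol Ca²⁺.
Mass: 11.36 × 147 = 1670 g.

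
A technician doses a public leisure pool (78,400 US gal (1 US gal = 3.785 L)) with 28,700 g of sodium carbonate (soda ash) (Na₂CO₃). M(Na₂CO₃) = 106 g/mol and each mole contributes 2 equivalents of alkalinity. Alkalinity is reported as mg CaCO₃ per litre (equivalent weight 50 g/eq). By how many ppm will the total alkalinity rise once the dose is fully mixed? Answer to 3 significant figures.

Volume: 78,400 US gal × 3.785 L/gal = 296,744 L.
Moles of Na₂CO₃: 28,700 g ÷ 106 g/mol = 270.8 mol → 541.5 eq of alkalinity.
As CaCO₃: 541.5 eq × 50 g/eq = 27,080 g.
Rise: 27,080 g / 296,744 L × 1000 = 91.24 mg/L.

91.2 ppm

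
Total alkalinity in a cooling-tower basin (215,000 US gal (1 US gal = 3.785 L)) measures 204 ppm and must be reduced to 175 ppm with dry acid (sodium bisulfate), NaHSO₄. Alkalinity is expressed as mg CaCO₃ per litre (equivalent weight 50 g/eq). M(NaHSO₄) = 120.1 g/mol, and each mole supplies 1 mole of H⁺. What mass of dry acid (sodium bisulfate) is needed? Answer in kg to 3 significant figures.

Volume: 215,000 US gal × 3.785 L/gal = 813,775 L.
Alkalinity to neutralize: (204 − 175) = 29 mg/L as CaCO₃ × 813,775 L = 23,600 g as CaCO₃.
Equivalents of H⁺ required: 23,600 ÷ 50 g/eq = 472 eq = 472 mol NaHSO₄.
Mass of NaHSO₄: 472 × 120.1 = 56,690 g.

56.7 kg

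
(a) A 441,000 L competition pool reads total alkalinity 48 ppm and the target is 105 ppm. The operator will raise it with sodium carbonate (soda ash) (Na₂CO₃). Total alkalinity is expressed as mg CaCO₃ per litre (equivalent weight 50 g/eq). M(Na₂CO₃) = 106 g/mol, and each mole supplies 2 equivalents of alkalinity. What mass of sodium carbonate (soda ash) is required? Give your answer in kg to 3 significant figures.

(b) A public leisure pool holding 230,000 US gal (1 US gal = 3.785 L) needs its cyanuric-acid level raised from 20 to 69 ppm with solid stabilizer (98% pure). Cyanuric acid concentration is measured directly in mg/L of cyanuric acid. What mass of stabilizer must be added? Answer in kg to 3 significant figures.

(a) 26.6 kg; (b) 43.5 kg

(a) Alkalinity to add: (105 − 48) = 57 mg/L as CaCO₃ × 441,000 L = 25,140 g as CaCO₃.
(a) Equivalents: 25,140 g ÷ 50 g/eq = 502.7 eq.
(a) Each mole of Na₂CO₃ supplies 2 eq, so 502.7 / 2 = 251.4 mol.
(a) Mass: 251.4 mol × 106 g/mol = 26,650 g.

(b) Volume: 230,000 US gal × 3.785 L/gal = 870,550 L.
(b) CYA to add: (69 − 20) = 49 mg/L × 870,550 L = 42,660 g cyanuric acid.
(b) At 98% purity: 42,660 / 0.98 = 43,530 g product.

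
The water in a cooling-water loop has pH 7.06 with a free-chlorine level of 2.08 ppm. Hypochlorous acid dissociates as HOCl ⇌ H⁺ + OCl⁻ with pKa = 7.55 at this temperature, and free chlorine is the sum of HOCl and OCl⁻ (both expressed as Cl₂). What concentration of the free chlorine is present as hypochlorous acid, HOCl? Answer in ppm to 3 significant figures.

[OCl⁻]/[HOCl] = 10^(pH − pKa) = 10^(7.06 − 7.55) = 10^-0.49 = 0.3236.
Fraction as HOCl = 1 / (1 + 0.3236) = 0.7555.
HOCl = 0.7555 × 2.08 ppm = 1.571 ppm.

1.57 ppm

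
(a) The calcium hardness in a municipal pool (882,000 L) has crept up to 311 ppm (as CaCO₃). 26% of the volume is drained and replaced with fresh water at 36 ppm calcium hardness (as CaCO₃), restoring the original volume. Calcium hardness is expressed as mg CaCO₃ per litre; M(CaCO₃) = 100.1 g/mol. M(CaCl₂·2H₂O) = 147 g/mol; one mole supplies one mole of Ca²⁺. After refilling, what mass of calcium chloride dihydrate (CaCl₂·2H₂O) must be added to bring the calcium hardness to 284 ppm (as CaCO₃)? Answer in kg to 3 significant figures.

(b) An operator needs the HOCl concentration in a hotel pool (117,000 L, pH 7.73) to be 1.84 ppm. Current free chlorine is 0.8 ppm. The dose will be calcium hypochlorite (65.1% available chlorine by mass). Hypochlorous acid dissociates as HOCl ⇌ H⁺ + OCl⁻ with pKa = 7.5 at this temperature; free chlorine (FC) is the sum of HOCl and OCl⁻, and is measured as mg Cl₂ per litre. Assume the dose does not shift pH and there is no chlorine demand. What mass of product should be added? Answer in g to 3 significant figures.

(a) 57.6 kg; (b) 749 g

(a) After draining 26% and refilling: 311 × 0.74 + 36 × 0.26 = 239.5 ppm.
(a) Deficit to target: 284 − 239.5 = 44.5 mg/L.
(a) As CaCO₃: 44.5 mg/L × 882,000 L = 39,250 g; ÷ 100.1 = 392.1 mol Ca²⁺.
(a) Mass: 392.1 × 147 = 57,640 g.

(b) [OCl⁻]/[HOCl] = 10^(pH − pKa) = 10^(7.73 − 7.5) = 1.698; fraction as HOCl = 1/(1 + 1.698) = 0.3706.
(b) Free chlorine required for 1.84 ppm HOCl: 1.84 / 0.3706 = 4.965 ppm.
(b) FC to add: 4.965 − 0.8 = 4.165 mg/L as Cl₂.
(b) Cl₂ equivalent: 4.165 mg/L × 117,000 L = 487.3 g.
(b) Product at 65.1% available Cl: 487.3 / 0.651 = 748.5 g.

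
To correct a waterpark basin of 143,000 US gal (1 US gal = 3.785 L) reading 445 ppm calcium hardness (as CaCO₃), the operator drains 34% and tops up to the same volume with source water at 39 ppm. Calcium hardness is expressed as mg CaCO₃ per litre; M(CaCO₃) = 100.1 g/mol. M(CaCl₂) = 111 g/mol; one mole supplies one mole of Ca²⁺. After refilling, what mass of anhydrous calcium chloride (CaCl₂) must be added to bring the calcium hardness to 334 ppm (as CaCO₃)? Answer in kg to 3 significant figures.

Volume: 143,000 US gal × 3.785 L/gal = 541,255 L.
After draining 34% and refilling: 445 × 0.66 + 39 × 0.34 = 306.96 ppm.
Deficit to target: 334 − 306.96 = 27.04 mg/L.
As CaCO₃: 27.04 mg/L × 541,255 L = 14,640 g; ÷ 100.1 = 146.2 mol Ca²⁺.
Mass: 146.2 × 111 = 16,230 g.

16.2 kg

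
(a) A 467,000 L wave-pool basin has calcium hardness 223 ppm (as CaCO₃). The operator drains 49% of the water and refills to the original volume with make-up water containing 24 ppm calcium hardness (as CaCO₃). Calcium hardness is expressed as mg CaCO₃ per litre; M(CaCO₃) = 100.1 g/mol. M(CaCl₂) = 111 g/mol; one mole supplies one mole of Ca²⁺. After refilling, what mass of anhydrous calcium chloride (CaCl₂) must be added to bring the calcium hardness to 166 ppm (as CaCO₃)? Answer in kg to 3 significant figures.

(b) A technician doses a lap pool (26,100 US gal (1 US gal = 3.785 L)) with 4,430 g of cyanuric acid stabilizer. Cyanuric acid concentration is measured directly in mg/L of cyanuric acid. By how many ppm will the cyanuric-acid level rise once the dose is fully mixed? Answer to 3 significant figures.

(a) After draining 49% and refilling: 223 × 0.51 + 24 × 0.49 = 125.49 ppm.
(a) Deficit to target: 166 − 125.49 = 40.51 mg/L.
(a) As CaCO₃: 40.51 mg/L × 467,000 L = 18,920 g; ÷ 100.1 = 189 mol Ca²⁺.
(a) Mass: 189 × 111 = 20,980 g.

(b) Volume: 26,100 US gal × 3.785 L/gal = 98,788 L.
(b) Rise: 4,430 g / 98,788 L × 1000 = 44.84 mg/L.

(a) 21.0 kg; (b) 44.8 ppm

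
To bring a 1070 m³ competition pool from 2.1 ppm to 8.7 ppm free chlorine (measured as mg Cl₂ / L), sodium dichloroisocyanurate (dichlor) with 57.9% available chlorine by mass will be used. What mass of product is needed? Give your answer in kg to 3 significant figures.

12.2 kg

Volume: 1070 m³ = 1,070,000 L.
Chlorine deficit: 8.7 − 2.1 = 6.6 ppm = 6.6 mg/L as Cl₂.
Cl₂ equivalent needed: 6.6 mg/L × 1,070,000 L = 7,062,000 mg = 7062 g.
Product at 57.9% available chlorine: 7062 / 0.579 = 12,200 g.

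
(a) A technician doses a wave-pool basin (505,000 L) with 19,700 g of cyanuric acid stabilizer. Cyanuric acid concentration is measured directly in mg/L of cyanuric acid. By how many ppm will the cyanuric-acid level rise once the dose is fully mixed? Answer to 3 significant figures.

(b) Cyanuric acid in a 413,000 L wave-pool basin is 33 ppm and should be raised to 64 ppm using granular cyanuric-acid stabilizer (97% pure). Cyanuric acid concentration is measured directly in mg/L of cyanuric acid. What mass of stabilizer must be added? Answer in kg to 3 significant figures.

(a) 39.0 ppm; (b) 13.2 kg

(a) Rise: 19,700 g / 505,000 L × 1000 = 39.01 mg/L.

(b) CYA to add: (64 − 33) = 31 mg/L × 413,000 L = 12,800 g cyanuric acid.
(b) At 97% purity: 12,800 / 0.97 = 13,200 g product.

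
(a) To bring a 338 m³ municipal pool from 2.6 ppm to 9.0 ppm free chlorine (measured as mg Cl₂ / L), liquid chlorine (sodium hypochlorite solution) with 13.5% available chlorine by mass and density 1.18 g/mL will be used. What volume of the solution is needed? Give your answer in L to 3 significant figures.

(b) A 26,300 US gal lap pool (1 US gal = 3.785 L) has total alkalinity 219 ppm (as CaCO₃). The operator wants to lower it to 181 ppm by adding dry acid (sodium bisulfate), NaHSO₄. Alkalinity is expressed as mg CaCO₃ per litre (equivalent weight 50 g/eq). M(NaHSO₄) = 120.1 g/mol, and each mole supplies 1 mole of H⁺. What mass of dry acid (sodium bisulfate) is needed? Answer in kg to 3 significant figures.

(a) 13.6 L; (b) 9.09 kg

(a) Volume: 338 m³ = 338,000 L.
(a) Chlorine deficit: 9.0 − 2.6 = 6.4 ppm = 6.4 mg/L as Cl₂.
(a) Cl₂ equivalent needed: 6.4 mg/L × 338,000 L = 2,163,000 mg = 2163 g.
(a) Product at 13.5% available chlorine: 2163 / 0.135 = 16,020 g.
(a) Volume at density 1.18 g/mL: 16,020 g ÷ 1.18 g/mL = 13,580 mL.

(b) Volume: 26,300 US gal × 3.785 L/gal = 99,546 L.
(b) Alkalinity to neutralize: (219 − 181) = 38 mg/L as CaCO₃ × 99,546 L = 3783 g as CaCO₃.
(b) Equivalents of H⁺ required: 3783 ÷ 50 g/eq = 75.65 eq = 75.65 mol NaHSO₄.
(b) Mass of NaHSO₄: 75.65 × 120.1 = 9086 g.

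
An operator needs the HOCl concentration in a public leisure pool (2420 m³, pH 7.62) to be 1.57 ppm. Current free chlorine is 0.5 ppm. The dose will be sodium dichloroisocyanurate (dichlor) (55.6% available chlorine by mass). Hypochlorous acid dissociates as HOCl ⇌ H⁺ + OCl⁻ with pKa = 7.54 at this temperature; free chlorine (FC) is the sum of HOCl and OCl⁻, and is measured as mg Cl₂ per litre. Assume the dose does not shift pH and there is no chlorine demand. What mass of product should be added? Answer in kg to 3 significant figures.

Volume: 2420 m³ = 2,420,000 L.
[OCl⁻]/[HOCl] = 10^(pH − pKa) = 10^(7.62 − 7.54) = 1.202; fraction as HOCl = 1/(1 + 1.202) = 0.4541.
Free chlorine required for 1.57 ppm HOCl: 1.57 / 0.4541 = 3.458 ppm.
FC to add: 3.458 − 0.5 = 2.958 mg/L as Cl₂.
Cl₂ equivalent: 2.958 mg/L × 2,420,000 L = 7157 g.
Product at 55.6% available Cl: 7157 / 0.556 = 12,870 g.

12.9 kg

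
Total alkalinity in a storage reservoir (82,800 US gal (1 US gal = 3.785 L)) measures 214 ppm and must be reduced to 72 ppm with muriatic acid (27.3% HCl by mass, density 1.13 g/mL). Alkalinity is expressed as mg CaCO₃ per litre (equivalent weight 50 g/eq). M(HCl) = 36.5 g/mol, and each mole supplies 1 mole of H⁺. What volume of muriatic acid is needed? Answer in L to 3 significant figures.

105 L

Volume: 82,800 US gal × 3.785 L/gal = 313,398 L.
Alkalinity to neutralize: (214 − 72) = 142 mg/L as CaCO₃ × 313,398 L = 44,500 g as CaCO₃.
Equivalents of H⁺ required: 44,500 ÷ 50 g/eq = 890.1 eq = 890.1 mol HCl.
Mass of HCl: 890.1 × 36.5 = 32,490 g.
Mass of 27.3% solution: 32,490 / 0.273 = 119,000 g.
Volume: 119,000 g ÷ 1.13 g/mL = 105,300 mL.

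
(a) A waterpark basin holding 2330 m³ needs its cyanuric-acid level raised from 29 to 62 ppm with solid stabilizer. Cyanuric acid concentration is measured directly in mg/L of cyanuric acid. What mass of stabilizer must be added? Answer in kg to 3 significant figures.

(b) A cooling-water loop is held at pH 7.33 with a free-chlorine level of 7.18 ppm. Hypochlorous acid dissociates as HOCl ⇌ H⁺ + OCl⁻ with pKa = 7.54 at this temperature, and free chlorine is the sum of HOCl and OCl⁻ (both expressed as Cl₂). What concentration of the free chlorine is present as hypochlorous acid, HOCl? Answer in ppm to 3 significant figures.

(a) Volume: 2330 m³ = 2,330,000 L.
(a) CYA to add: (62 − 29) = 33 mg/L × 2,330,000 L = 76,890 g cyanuric acid.

(b) [OCl⁻]/[HOCl] = 10^(pH − pKa) = 10^(7.33 − 7.54) = 10^-0.21 = 0.6166.
(b) Fraction as HOCl = 1 / (1 + 0.6166) = 0.6186.
(b) HOCl = 0.6186 × 7.18 ppm = 4.441 ppm.

(a) 76.9 kg; (b) 4.44 ppm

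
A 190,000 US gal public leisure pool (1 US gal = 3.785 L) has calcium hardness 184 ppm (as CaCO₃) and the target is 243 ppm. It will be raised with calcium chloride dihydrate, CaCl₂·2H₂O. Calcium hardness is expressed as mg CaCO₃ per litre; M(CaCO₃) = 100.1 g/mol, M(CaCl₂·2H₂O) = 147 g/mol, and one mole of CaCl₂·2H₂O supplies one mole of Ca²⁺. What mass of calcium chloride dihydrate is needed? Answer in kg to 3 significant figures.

62.3 kg

Volume: 190,000 US gal × 3.785 L/gal = 719,150 L.
Hardness to add: (243 − 184) = 59 mg/L as CaCO₃ × 719,150 L = 42,430 g as CaCO₃.
Moles of Ca²⁺ (1 mol Ca²⁺ ≡ 1 mol CaCO₃): 42,430 / 100.1 g/mol = 423.9 mol.
Mass of CaCl₂·2H₂O: 423.9 × 147 = 62,310 g.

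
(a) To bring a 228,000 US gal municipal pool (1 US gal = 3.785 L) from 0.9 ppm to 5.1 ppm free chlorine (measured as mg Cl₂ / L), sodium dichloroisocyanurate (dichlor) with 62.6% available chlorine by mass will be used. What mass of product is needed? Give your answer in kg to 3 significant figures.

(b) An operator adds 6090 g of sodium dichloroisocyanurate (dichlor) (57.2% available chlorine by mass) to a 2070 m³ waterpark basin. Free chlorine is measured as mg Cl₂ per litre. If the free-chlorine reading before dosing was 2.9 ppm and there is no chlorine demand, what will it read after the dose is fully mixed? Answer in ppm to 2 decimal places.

(a) Volume: 228,000 US gal × 3.785 L/gal = 862,980 L.
(a) Chlorine deficit: 5.1 − 0.9 = 4.2 ppm = 4.2 mg/L as Cl₂.
(a) Cl₂ equivalent needed: 4.2 mg/L × 862,980 L = 3,625,000 mg = 3625 g.
(a) Product at 62.6% available chlorine: 3625 / 0.626 = 5790 g.

(b) Volume: 2070 m³ = 2,070,000 L.
(b) Available chlorine delivered: 6090 g × 0.572 = 3483 g as Cl₂.
(b) Concentration rise: 3483 g / 2,070,000 L = 1.683 mg/L = 1.68 ppm.
(b) Final FC: 2.9 + 1.68 = 4.58 ppm.

(a) 5.79 kg; (b) 4.58 ppm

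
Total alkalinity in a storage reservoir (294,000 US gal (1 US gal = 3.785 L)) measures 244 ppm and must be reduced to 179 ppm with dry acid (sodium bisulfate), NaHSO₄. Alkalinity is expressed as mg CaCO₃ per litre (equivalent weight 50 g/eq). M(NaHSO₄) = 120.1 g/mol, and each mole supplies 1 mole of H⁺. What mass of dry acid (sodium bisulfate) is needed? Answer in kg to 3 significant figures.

174 kg

Volume: 294,000 US gal × 3.785 L/gal = 1,112,790 L.
Alkalinity to neutralize: (244 − 179) = 65 mg/L as CaCO₃ × 1,112,790 L = 72,330 g as CaCO₃.
Equivalents of H⁺ required: 72,330 ÷ 50 g/eq = 1447 eq = 1447 mol NaHSO₄.
Mass of NaHSO₄: 1447 × 120.1 = 173,700 g.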